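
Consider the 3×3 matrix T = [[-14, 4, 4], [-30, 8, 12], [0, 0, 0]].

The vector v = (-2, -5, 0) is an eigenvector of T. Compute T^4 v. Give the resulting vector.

(-512, -1280, 0)

First find the eigenvalue: Tv = (8, 20, 0) = -4·(-2, -5, 0), so λ = -4.
Then T^4 v = λ^4·v = (-4)^4·(-2, -5, 0) = 256·(-2, -5, 0) = (-512, -1280, 0).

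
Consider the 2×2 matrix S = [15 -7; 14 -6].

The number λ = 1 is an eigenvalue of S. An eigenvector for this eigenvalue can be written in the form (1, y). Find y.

2

We need (S - 1I)v = 0.
S - 1I = [[14, -7], [14, -7]].
Row 1: (14)·1 + (-7)·y = 0
Row 2: (14)·1 + (-7)·y = 0
Solving gives y = 2.
Check: S·(1, 2) = (1, 2) = 1·(1, 2).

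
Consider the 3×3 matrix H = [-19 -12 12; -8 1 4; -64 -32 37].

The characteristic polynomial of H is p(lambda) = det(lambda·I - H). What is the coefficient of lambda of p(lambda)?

115

p(lambda) = lambda^3 - 19·lambda^2 + 115·lambda - 225.
The coefficient of lambda is 115.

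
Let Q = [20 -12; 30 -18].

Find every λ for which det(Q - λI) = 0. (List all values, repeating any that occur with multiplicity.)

det(Q - μI) = (20 - μ)(-18 - μ) - (-12)·(30) = μ^2 - 2μ.
This factors as μ·(μ - 2) = 0.
Eigenvalues: 0, 2.

0, 2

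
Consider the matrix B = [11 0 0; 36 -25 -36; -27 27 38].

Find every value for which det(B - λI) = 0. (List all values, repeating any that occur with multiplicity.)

2, 11, 11

Set up det(μI - B) = 0.
Expanding along the first row, p(μ) = μ^3 - 24μ^2 + 165μ - 242.
Since p(2) = 0, μ = 2 is a root.
Dividing by (μ - 2) leaves μ^2 - 22μ + 121.
The quadratic factor is (μ - 11)^2.
Eigenvalues: 2, 11, 11.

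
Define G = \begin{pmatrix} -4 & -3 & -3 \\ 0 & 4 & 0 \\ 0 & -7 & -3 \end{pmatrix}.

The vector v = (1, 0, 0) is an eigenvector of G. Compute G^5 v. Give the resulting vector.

First find the eigenvalue: Gv = (-4, 0, 0) = -4·(1, 0, 0), so λ = -4.
Then G^5 v = λ^5·v = (-4)^5·(1, 0, 0) = -1024·(1, 0, 0) = (-1024, 0, 0).

(-1024, 0, 0)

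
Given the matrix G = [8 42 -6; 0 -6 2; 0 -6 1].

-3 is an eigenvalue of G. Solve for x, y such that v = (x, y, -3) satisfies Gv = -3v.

We need (G + 3I)v = 0.
G + 3I = [[11, 42, -6], [0, -3, 2], [0, -6, 4]].
Row 1: (11)·x + (42)·y + (-6)·-3 = 0
Row 2: (0)·x + (-3)·y + (2)·-3 = 0
Row 3: (0)·x + (-6)·y + (4)·-3 = 0
Solving gives x = 6, y = -2.
Check: G·(6, -2, -3) = (-18, 6, 9) = -3·(6, -2, -3).

6, -2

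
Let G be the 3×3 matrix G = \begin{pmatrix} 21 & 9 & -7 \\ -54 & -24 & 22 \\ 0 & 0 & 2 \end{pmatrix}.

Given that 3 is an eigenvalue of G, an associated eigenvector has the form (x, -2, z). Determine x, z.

1, 0

We need (G - 3I)v = 0.
G - 3I = [[18, 9, -7], [-54, -27, 22], [0, 0, -1]].
Row 1: (18)·x + (9)·-2 + (-7)·z = 0
Row 2: (-54)·x + (-27)·-2 + (22)·z = 0
Row 3: (0)·x + (0)·-2 + (-1)·z = 0
Solving gives x = 1, z = 0.
Check: G·(1, -2, 0) = (3, -6, 0) = 3·(1, -2, 0).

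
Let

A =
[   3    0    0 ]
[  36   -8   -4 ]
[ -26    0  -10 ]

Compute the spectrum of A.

The characteristic polynomial is p(μ) = det(μI - A).
Expanding along the first row, p(μ) = μ^3 + 15μ^2 + 26μ - 240.
Try μ = -8: p(-8) = 0, so -8 is a root.
Dividing by (μ + 8) leaves μ^2 + 7μ - 30.
The quadratic factors as (μ + 10)·(μ - 3).
Eigenvalues: -10, -8, 3.

-10, -8, 3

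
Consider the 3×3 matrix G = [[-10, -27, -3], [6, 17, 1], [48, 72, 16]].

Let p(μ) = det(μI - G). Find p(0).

-448

p(0) = det(0·I − G) = det(−G) = (−1)^3·det(G).
det(G) = 448, so p(0) = -448.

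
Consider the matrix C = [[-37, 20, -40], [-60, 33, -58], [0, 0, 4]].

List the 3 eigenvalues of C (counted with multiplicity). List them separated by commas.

-7, 3, 4

The characteristic polynomial is p(μ) = det(μI - C).
Expanding the 3×3 determinant: p(μ) = μ^3 - 37μ + 84.
Rational-root test: μ = 4 gives p(4) = 0.
Factor out (μ - 4): p(μ) = (μ - 4)·(μ^2 + 4μ - 21).
The quadratic factors as (μ + 7)·(μ - 3).
Eigenvalues: -7, 3, 4.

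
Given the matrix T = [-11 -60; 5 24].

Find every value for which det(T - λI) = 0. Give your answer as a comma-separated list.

4, 9

det(T - λI) = (-11 - λ)(24 - λ) - (-60)·(5) = λ^2 - 13λ + 36.
This factors as (λ - 4)·(λ - 9) = 0.
Eigenvalues: 4, 9.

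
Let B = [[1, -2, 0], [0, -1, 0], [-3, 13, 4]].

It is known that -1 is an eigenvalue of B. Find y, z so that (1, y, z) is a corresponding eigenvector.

1, -2

We need (B + 1I)v = 0.
B + 1I = [[2, -2, 0], [0, 0, 0], [-3, 13, 5]].
Row 1: (2)·1 + (-2)·y + (0)·z = 0
Row 2: (0)·1 + (0)·y + (0)·z = 0
Row 3: (-3)·1 + (13)·y + (5)·z = 0
Solving gives y = 1, z = -2.
Check: B·(1, 1, -2) = (-1, -1, 2) = -1·(1, 1, -2).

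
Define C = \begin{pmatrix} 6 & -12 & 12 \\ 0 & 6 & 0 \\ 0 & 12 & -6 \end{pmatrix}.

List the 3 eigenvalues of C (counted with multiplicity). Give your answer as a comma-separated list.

-6, 6, 6

Set up det(λI - C) = 0.
Expanding the 3×3 determinant: p(λ) = λ^3 - 6λ^2 - 36λ + 216.
Since p(-6) = 0, λ = -6 is a root.
Dividing by (λ + 6) leaves λ^2 - 12λ + 36.
The quadratic factor is (λ - 6)^2.
Eigenvalues: -6, 6, 6.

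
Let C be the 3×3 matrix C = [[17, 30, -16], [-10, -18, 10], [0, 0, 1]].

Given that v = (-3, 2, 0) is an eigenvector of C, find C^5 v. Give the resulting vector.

First find the eigenvalue: Cv = (9, -6, 0) = -3·(-3, 2, 0), so λ = -3.
Then C^5 v = λ^5·v = (-3)^5·(-3, 2, 0) = -243·(-3, 2, 0) = (729, -486, 0).

(729, -486, 0)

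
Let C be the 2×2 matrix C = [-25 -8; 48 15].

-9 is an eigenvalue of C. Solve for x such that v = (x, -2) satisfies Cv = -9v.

We need (C + 9I)v = 0.
C + 9I = [[-16, -8], [48, 24]].
Row 1: (-16)·x + (-8)·-2 = 0
Row 2: (48)·x + (24)·-2 = 0
Solving gives x = 1.
Check: C·(1, -2) = (-9, 18) = -9·(1, -2).

1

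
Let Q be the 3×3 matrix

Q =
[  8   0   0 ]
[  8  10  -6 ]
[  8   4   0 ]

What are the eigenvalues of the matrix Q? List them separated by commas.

4, 6, 8

The characteristic polynomial is p(lambda) = det(lambda·I - Q).
Expanding the 3×3 determinant: p(lambda) = lambda^3 - 18·lambda^2 + 104·lambda - 192.
Since p(4) = 0, lambda = 4 is a root.
Dividing by (lambda - 4) leaves lambda^2 - 14·lambda + 48.
The quadratic factors as (lambda - 6)·(lambda - 8).
Eigenvalues: 4, 6, 8.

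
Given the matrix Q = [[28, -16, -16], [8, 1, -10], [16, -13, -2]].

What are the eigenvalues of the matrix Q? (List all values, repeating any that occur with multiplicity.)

The characteristic polynomial is p(μ) = det(μI - Q).
Expanding along the first row, p(μ) = μ^3 - 27μ^2 + 224μ - 528.
Since p(4) = 0, μ = 4 is a root.
Factor out (μ - 4): p(μ) = (μ - 4)·(μ^2 - 23μ + 132).
The quadratic factors as (μ - 11)·(μ - 12).
Eigenvalues: 4, 11, 12.

4, 11, 12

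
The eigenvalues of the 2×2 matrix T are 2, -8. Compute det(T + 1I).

If T has eigenvalues 2, -8, then T + 1I has eigenvalues 3, -7.
det(T + 1I) = (3) · (-7) = -21.

-21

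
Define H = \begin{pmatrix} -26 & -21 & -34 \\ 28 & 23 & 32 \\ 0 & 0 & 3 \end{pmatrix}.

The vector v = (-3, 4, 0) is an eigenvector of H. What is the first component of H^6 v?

-192

First find the eigenvalue: Hv = (-6, 8, 0) = 2·(-3, 4, 0), so λ = 2.
Then H^6 v = λ^6·v = 2^6·(-3, 4, 0) = 64·(-3, 4, 0) = (-192, 256, 0).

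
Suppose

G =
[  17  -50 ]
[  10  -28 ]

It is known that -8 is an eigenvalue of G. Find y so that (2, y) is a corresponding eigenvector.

1

We need (G + 8I)v = 0.
G + 8I = [[25, -50], [10, -20]].
Row 1: (25)·2 + (-50)·y = 0
Row 2: (10)·2 + (-20)·y = 0
Solving gives y = 1.
Check: G·(2, 1) = (-16, -8) = -8·(2, 1).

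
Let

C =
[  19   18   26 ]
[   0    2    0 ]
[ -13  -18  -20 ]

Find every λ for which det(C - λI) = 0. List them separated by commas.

-7, 2, 6

Compute the characteristic polynomial p(λ) = det(λI - C).
Expanding the 3×3 determinant: p(λ) = λ^3 - λ^2 - 44λ + 84.
Since p(6) = 0, λ = 6 is a root.
Dividing by (λ - 6) leaves λ^2 + 5λ - 14.
The quadratic factors as (λ + 7)·(λ - 2).
Eigenvalues: -7, 2, 6.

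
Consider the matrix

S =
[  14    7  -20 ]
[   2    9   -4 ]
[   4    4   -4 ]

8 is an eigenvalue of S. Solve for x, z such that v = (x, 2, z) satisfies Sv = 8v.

We need (S - 8I)v = 0.
S - 8I = [[6, 7, -20], [2, 1, -4], [4, 4, -12]].
Row 1: (6)·x + (7)·2 + (-20)·z = 0
Row 2: (2)·x + (1)·2 + (-4)·z = 0
Row 3: (4)·x + (4)·2 + (-12)·z = 0
Solving gives x = 1, z = 1.
Check: S·(1, 2, 1) = (8, 16, 8) = 8·(1, 2, 1).

1, 1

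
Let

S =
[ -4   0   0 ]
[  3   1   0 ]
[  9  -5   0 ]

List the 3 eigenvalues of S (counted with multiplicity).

-4, 0, 1

S is lower triangular, so its eigenvalues are the diagonal entries.
Diagonal: -4, 1, 0.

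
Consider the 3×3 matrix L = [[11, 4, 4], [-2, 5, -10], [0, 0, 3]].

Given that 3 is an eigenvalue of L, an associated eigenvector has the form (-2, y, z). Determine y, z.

3, 1

We need (L - 3I)v = 0.
L - 3I = [[8, 4, 4], [-2, 2, -10], [0, 0, 0]].
Row 1: (8)·-2 + (4)·y + (4)·z = 0
Row 2: (-2)·-2 + (2)·y + (-10)·z = 0
Row 3: (0)·-2 + (0)·y + (0)·z = 0
Solving gives y = 3, z = 1.
Check: L·(-2, 3, 1) = (-6, 9, 3) = 3·(-2, 3, 1).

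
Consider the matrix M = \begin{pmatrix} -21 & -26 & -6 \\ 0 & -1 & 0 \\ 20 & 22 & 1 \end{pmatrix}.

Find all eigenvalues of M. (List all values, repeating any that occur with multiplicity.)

-11, -9, -1

Set up det(λI - M) = 0.
Cofactor expansion gives p(λ) = λ^3 + 21λ^2 + 119λ + 99.
Try λ = -9: p(-9) = 0, so -9 is a root.
Dividing by (λ + 9) leaves λ^2 + 12λ + 11.
The quadratic factors as (λ + 11)·(λ + 1).
Eigenvalues: -11, -9, -1.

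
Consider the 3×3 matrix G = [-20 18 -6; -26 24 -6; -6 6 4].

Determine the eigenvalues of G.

-2, 4, 6

Compute the characteristic polynomial p(λ) = det(λI - G).
Expanding along the first row, p(λ) = λ^3 - 8λ^2 + 4λ + 48.
Since p(-2) = 0, λ = -2 is a root.
Factor out (λ + 2): p(λ) = (λ + 2)·(λ^2 - 10λ + 24).
The quadratic factors as (λ - 4)·(λ - 6).
Eigenvalues: -2, 4, 6.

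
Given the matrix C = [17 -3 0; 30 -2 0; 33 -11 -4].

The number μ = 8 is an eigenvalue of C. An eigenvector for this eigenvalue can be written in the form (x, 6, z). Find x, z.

2, 0

We need (C - 8I)v = 0.
C - 8I = [[9, -3, 0], [30, -10, 0], [33, -11, -12]].
Row 1: (9)·x + (-3)·6 + (0)·z = 0
Row 2: (30)·x + (-10)·6 + (0)·z = 0
Row 3: (33)·x + (-11)·6 + (-12)·z = 0
Solving gives x = 2, z = 0.
Check: C·(2, 6, 0) = (16, 48, 0) = 8·(2, 6, 0).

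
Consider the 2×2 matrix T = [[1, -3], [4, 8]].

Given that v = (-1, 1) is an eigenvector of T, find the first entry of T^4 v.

-256

First find the eigenvalue: Tv = (-4, 4) = 4·(-1, 1), so λ = 4.
Then T^4 v = λ^4·v = 4^4·(-1, 1) = 256·(-1, 1) = (-256, 256).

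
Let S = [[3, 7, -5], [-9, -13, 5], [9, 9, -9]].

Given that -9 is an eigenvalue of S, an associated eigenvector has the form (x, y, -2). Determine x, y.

We need (S + 9I)v = 0.
S + 9I = [[12, 7, -5], [-9, -4, 5], [9, 9, 0]].
Row 1: (12)·x + (7)·y + (-5)·-2 = 0
Row 2: (-9)·x + (-4)·y + (5)·-2 = 0
Row 3: (9)·x + (9)·y + (0)·-2 = 0
Solving gives x = -2, y = 2.
Check: S·(-2, 2, -2) = (18, -18, 18) = -9·(-2, 2, -2).

-2, 2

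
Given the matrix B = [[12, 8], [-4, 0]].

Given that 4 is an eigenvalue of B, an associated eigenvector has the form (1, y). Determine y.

We need (B - 4I)v = 0.
B - 4I = [[8, 8], [-4, -4]].
Row 1: (8)·1 + (8)·y = 0
Row 2: (-4)·1 + (-4)·y = 0
Solving gives y = -1.
Check: B·(1, -1) = (4, -4) = 4·(1, -1).

-1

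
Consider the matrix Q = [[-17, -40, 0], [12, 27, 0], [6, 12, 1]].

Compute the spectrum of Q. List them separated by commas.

Set up det(λI - Q) = 0.
Expanding along the first row, p(λ) = λ^3 - 11λ^2 + 31λ - 21.
Try λ = 1: p(1) = 0, so 1 is a root.
Factor out (λ - 1): p(λ) = (λ - 1)·(λ^2 - 10λ + 21).
The quadratic factors as (λ - 3)·(λ - 7).
Eigenvalues: 1, 3, 7.

1, 3, 7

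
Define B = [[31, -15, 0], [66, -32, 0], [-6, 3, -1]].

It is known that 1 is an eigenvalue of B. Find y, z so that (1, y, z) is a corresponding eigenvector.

2, 0

We need (B - 1I)v = 0.
B - 1I = [[30, -15, 0], [66, -33, 0], [-6, 3, -2]].
Row 1: (30)·1 + (-15)·y + (0)·z = 0
Row 2: (66)·1 + (-33)·y + (0)·z = 0
Row 3: (-6)·1 + (3)·y + (-2)·z = 0
Solving gives y = 2, z = 0.
Check: B·(1, 2, 0) = (1, 2, 0) = 1·(1, 2, 0).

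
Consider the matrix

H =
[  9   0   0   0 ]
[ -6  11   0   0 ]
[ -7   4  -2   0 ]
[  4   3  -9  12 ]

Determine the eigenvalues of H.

H is lower triangular, so its eigenvalues are the diagonal entries.
Diagonal: 9, 11, -2, 12.

-2, 9, 11, 12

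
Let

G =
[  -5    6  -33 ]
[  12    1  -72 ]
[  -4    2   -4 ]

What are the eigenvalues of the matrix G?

-8, -7, 7

The characteristic polynomial is p(μ) = det(μI - G).
Cofactor expansion gives p(μ) = μ^3 + 8μ^2 - 49μ - 392.
Try μ = -7: p(-7) = 0, so -7 is a root.
Dividing by (μ + 7) leaves μ^2 + μ - 56.
The quadratic factors as (μ + 8)·(μ - 7).
Eigenvalues: -8, -7, 7.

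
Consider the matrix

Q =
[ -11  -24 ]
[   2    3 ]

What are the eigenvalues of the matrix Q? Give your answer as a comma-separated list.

det(Q - λI) = (-11 - λ)(3 - λ) - (-24)·(2) = λ^2 + 8λ + 15.
This factors as (λ + 5)·(λ + 3) = 0.
Eigenvalues: -5, -3.

-5, -3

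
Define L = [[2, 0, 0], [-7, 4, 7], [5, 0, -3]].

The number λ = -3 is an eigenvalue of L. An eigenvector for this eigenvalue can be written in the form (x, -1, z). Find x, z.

We need (L + 3I)v = 0.
L + 3I = [[5, 0, 0], [-7, 7, 7], [5, 0, 0]].
Row 1: (5)·x + (0)·-1 + (0)·z = 0
Row 2: (-7)·x + (7)·-1 + (7)·z = 0
Row 3: (5)·x + (0)·-1 + (0)·z = 0
Solving gives x = 0, z = 1.
Check: L·(0, -1, 1) = (0, 3, -3) = -3·(0, -1, 1).

0, 1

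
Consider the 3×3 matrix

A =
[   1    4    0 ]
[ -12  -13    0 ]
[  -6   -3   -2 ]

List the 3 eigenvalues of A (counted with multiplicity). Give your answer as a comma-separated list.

-7, -5, -2

Compute the characteristic polynomial p(t) = det(tI - A).
Cofactor expansion gives p(t) = t^3 + 14t^2 + 59t + 70.
Since p(-5) = 0, t = -5 is a root.
Factor out (t + 5): p(t) = (t + 5)·(t^2 + 9t + 14).
The quadratic factors as (t + 7)·(t + 2).
Eigenvalues: -7, -5, -2.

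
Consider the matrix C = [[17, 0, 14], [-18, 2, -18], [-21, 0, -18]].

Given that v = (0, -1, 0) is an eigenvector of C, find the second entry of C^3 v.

First find the eigenvalue: Cv = (0, -2, 0) = 2·(0, -1, 0), so λ = 2.
Then C^3 v = λ^3·v = 2^3·(0, -1, 0) = 8·(0, -1, 0) = (0, -8, 0).

-8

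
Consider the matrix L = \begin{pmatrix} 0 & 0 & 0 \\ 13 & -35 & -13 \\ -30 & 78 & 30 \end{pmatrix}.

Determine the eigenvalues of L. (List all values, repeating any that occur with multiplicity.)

-9, 0, 4

Compute the characteristic polynomial p(lambda) = det(lambda·I - L).
Expanding along the first row, p(lambda) = lambda^3 + 5·lambda^2 - 36·lambda.
Since p(0) = 0, lambda = 0 is a root.
Factor out lambda: p(lambda) = lambda·(lambda^2 + 5·lambda - 36).
The quadratic factors as (lambda + 9)·(lambda - 4).
Eigenvalues: -9, 0, 4.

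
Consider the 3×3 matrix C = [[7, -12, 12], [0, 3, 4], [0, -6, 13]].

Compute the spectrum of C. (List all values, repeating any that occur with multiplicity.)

7, 7, 9

The characteristic polynomial is p(lambda) = det(lambda·I - C).
Cofactor expansion gives p(lambda) = lambda^3 - 23·lambda^2 + 175·lambda - 441.
Try lambda = 9: p(9) = 0, so 9 is a root.
Dividing by (lambda - 9) leaves lambda^2 - 14·lambda + 49.
The quadratic factor is (lambda - 7)^2.
Eigenvalues: 7, 7, 9.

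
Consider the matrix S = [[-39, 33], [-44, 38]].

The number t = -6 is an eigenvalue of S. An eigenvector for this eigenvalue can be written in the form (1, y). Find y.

We need (S + 6I)v = 0.
S + 6I = [[-33, 33], [-44, 44]].
Row 1: (-33)·1 + (33)·y = 0
Row 2: (-44)·1 + (44)·y = 0
Solving gives y = 1.
Check: S·(1, 1) = (-6, -6) = -6·(1, 1).

1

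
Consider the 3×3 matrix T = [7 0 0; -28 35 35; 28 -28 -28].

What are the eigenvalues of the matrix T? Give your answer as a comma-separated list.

Set up det(lambda·I - T) = 0.
Expanding the 3×3 determinant: p(lambda) = lambda^3 - 14·lambda^2 + 49·lambda.
Try lambda = 0: p(0) = 0, so 0 is a root.
Factor out lambda: p(lambda) = lambda·(lambda^2 - 14·lambda + 49).
The quadratic factor is (lambda - 7)^2.
Eigenvalues: 0, 7, 7.

0, 7, 7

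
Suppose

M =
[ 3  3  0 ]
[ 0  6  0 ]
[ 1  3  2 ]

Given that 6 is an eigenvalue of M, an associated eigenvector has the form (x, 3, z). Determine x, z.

We need (M - 6I)v = 0.
M - 6I = [[-3, 3, 0], [0, 0, 0], [1, 3, -4]].
Row 1: (-3)·x + (3)·3 + (0)·z = 0
Row 2: (0)·x + (0)·3 + (0)·z = 0
Row 3: (1)·x + (3)·3 + (-4)·z = 0
Solving gives x = 3, z = 3.
Check: M·(3, 3, 3) = (18, 18, 18) = 6·(3, 3, 3).

3, 3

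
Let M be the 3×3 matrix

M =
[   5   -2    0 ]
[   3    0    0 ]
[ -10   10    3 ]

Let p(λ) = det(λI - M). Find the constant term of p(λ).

p(λ) = λ^3 - 8λ^2 + 21λ - 18.
The constant term is -18.

-18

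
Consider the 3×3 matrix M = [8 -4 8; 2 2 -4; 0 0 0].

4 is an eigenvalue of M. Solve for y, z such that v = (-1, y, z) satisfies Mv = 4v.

-1, 0

We need (M - 4I)v = 0.
M - 4I = [[4, -4, 8], [2, -2, -4], [0, 0, -4]].
Row 1: (4)·-1 + (-4)·y + (8)·z = 0
Row 2: (2)·-1 + (-2)·y + (-4)·z = 0
Row 3: (0)·-1 + (0)·y + (-4)·z = 0
Solving gives y = -1, z = 0.
Check: M·(-1, -1, 0) = (-4, -4, 0) = 4·(-1, -1, 0).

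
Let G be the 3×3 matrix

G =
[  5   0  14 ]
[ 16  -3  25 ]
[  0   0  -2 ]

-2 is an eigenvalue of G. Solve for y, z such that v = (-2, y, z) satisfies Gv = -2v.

-7, 1

We need (G + 2I)v = 0.
G + 2I = [[7, 0, 14], [16, -1, 25], [0, 0, 0]].
Row 1: (7)·-2 + (0)·y + (14)·z = 0
Row 2: (16)·-2 + (-1)·y + (25)·z = 0
Row 3: (0)·-2 + (0)·y + (0)·z = 0
Solving gives y = -7, z = 1.
Check: G·(-2, -7, 1) = (4, 14, -2) = -2·(-2, -7, 1).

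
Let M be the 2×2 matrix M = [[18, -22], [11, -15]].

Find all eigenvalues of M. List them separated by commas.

-4, 7

det(M - tI) = (18 - t)(-15 - t) - (-22)·(11) = t^2 - 3t - 28.
This factors as (t + 4)·(t - 7) = 0.
Eigenvalues: -4, 7.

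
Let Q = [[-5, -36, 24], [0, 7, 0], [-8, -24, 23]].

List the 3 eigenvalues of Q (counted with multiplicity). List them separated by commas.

The characteristic polynomial is p(lambda) = det(lambda·I - Q).
Cofactor expansion gives p(lambda) = lambda^3 - 25·lambda^2 + 203·lambda - 539.
Since p(7) = 0, lambda = 7 is a root.
Factor out (lambda - 7): p(lambda) = (lambda - 7)·(lambda^2 - 18·lambda + 77).
The quadratic factors as (lambda - 7)·(lambda - 11).
Eigenvalues: 7, 7, 11.

7, 7, 11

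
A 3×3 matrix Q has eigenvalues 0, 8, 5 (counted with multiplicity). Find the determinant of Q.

det(Q) is the product of the eigenvalues: (0) · (8) · (5) = 0.

0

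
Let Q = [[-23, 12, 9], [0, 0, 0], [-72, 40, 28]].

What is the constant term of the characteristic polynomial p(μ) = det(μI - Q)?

0

p(0) = det(0·I − Q) = det(−Q) = (−1)^3·det(Q).
det(Q) = 0, so p(0) = 0.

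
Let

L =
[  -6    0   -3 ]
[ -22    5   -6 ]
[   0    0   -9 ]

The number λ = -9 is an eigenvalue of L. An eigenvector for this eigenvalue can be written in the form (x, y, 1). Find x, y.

We need (L + 9I)v = 0.
L + 9I = [[3, 0, -3], [-22, 14, -6], [0, 0, 0]].
Row 1: (3)·x + (0)·y + (-3)·1 = 0
Row 2: (-22)·x + (14)·y + (-6)·1 = 0
Row 3: (0)·x + (0)·y + (0)·1 = 0
Solving gives x = 1, y = 2.
Check: L·(1, 2, 1) = (-9, -18, -9) = -9·(1, 2, 1).

1, 2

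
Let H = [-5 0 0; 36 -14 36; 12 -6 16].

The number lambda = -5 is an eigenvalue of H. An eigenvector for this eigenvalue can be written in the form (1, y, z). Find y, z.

We need (H + 5I)v = 0.
H + 5I = [[0, 0, 0], [36, -9, 36], [12, -6, 21]].
Row 1: (0)·1 + (0)·y + (0)·z = 0
Row 2: (36)·1 + (-9)·y + (36)·z = 0
Row 3: (12)·1 + (-6)·y + (21)·z = 0
Solving gives y = -12, z = -4.
Check: H·(1, -12, -4) = (-5, 60, 20) = -5·(1, -12, -4).

-12, -4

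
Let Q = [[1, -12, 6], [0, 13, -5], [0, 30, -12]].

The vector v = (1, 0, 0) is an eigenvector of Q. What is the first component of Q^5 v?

1

First find the eigenvalue: Qv = (1, 0, 0) = 1·(1, 0, 0), so λ = 1.
Then Q^5 v = λ^5·v = 1^5·(1, 0, 0) = 1·(1, 0, 0) = (1, 0, 0).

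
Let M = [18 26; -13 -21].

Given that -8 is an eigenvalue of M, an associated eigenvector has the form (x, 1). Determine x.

-1

We need (M + 8I)v = 0.
M + 8I = [[26, 26], [-13, -13]].
Row 1: (26)·x + (26)·1 = 0
Row 2: (-13)·x + (-13)·1 = 0
Solving gives x = -1.
Check: M·(-1, 1) = (8, -8) = -8·(-1, 1).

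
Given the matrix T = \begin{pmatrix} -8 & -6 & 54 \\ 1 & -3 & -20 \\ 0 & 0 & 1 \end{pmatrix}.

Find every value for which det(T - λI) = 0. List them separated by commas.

-6, -5, 1

Compute the characteristic polynomial p(λ) = det(λI - T).
Cofactor expansion gives p(λ) = λ^3 + 10λ^2 + 19λ - 30.
Since p(1) = 0, λ = 1 is a root.
Dividing by (λ - 1) leaves λ^2 + 11λ + 30.
The quadratic factors as (λ + 6)·(λ + 5).
Eigenvalues: -6, -5, 1.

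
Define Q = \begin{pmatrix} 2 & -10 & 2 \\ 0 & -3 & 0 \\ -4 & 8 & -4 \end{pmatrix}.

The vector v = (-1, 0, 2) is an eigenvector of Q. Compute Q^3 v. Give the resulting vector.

First find the eigenvalue: Qv = (2, 0, -4) = -2·(-1, 0, 2), so λ = -2.
Then Q^3 v = λ^3·v = (-2)^3·(-1, 0, 2) = -8·(-1, 0, 2) = (8, 0, -16).

(8, 0, -16)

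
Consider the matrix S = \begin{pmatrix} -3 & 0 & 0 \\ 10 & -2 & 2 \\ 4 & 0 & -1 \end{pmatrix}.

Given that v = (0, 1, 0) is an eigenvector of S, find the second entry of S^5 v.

-32

First find the eigenvalue: Sv = (0, -2, 0) = -2·(0, 1, 0), so λ = -2.
Then S^5 v = λ^5·v = (-2)^5·(0, 1, 0) = -32·(0, 1, 0) = (0, -32, 0).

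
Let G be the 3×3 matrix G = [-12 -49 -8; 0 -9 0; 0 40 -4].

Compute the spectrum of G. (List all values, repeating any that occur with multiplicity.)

Compute the characteristic polynomial p(lambda) = det(lambda·I - G).
Expanding the 3×3 determinant: p(lambda) = lambda^3 + 25·lambda^2 + 192·lambda + 432.
Since p(-12) = 0, lambda = -12 is a root.
Factor out (lambda + 12): p(lambda) = (lambda + 12)·(lambda^2 + 13·lambda + 36).
The quadratic factors as (lambda + 9)·(lambda + 4).
Eigenvalues: -12, -9, -4.

-12, -9, -4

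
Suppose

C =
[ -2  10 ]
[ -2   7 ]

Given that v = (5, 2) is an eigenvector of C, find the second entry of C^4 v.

32

First find the eigenvalue: Cv = (10, 4) = 2·(5, 2), so λ = 2.
Then C^4 v = λ^4·v = 2^4·(5, 2) = 16·(5, 2) = (80, 32).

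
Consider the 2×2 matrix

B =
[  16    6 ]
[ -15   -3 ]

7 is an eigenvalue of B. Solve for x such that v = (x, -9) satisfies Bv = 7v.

We need (B - 7I)v = 0.
B - 7I = [[9, 6], [-15, -10]].
Row 1: (9)·x + (6)·-9 = 0
Row 2: (-15)·x + (-10)·-9 = 0
Solving gives x = 6.
Check: B·(6, -9) = (42, -63) = 7·(6, -9).

6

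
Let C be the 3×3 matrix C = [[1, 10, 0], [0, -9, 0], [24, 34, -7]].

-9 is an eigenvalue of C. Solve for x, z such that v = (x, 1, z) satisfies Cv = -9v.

We need (C + 9I)v = 0.
C + 9I = [[10, 10, 0], [0, 0, 0], [24, 34, 2]].
Row 1: (10)·x + (10)·1 + (0)·z = 0
Row 2: (0)·x + (0)·1 + (0)·z = 0
Row 3: (24)·x + (34)·1 + (2)·z = 0
Solving gives x = -1, z = -5.
Check: C·(-1, 1, -5) = (9, -9, 45) = -9·(-1, 1, -5).

-1, -5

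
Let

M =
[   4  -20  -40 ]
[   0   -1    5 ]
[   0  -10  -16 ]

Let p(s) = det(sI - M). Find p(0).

-264

p(0) = det(0·I − M) = det(−M) = (−1)^3·det(M).
det(M) = 264, so p(0) = -264.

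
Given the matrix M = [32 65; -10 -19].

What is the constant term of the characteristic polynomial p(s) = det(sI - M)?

p(0) = det(0·I − M) = det(−M) = (−1)^2·det(M).
det(M) = 42, so p(0) = 42.

42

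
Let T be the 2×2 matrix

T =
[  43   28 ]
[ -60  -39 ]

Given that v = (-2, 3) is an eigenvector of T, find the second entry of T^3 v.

First find the eigenvalue: Tv = (-2, 3) = 1·(-2, 3), so λ = 1.
Then T^3 v = λ^3·v = 1^3·(-2, 3) = 1·(-2, 3) = (-2, 3).

3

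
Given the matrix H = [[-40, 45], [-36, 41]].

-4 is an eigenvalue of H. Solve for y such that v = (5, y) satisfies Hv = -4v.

We need (H + 4I)v = 0.
H + 4I = [[-36, 45], [-36, 45]].
Row 1: (-36)·5 + (45)·y = 0
Row 2: (-36)·5 + (45)·y = 0
Solving gives y = 4.
Check: H·(5, 4) = (-20, -16) = -4·(5, 4).

4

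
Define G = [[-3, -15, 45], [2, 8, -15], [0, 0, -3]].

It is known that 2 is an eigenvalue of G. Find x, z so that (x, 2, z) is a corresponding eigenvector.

We need (G - 2I)v = 0.
G - 2I = [[-5, -15, 45], [2, 6, -15], [0, 0, -5]].
Row 1: (-5)·x + (-15)·2 + (45)·z = 0
Row 2: (2)·x + (6)·2 + (-15)·z = 0
Row 3: (0)·x + (0)·2 + (-5)·z = 0
Solving gives x = -6, z = 0.
Check: G·(-6, 2, 0) = (-12, 4, 0) = 2·(-6, 2, 0).

-6, 0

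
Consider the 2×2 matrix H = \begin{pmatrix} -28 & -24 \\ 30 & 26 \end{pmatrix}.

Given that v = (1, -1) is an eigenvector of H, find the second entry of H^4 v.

-256

First find the eigenvalue: Hv = (-4, 4) = -4·(1, -1), so λ = -4.
Then H^4 v = λ^4·v = (-4)^4·(1, -1) = 256·(1, -1) = (256, -256).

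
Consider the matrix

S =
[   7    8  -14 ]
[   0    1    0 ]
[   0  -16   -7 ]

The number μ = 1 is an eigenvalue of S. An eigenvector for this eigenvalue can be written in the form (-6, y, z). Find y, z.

1, -2

We need (S - 1I)v = 0.
S - 1I = [[6, 8, -14], [0, 0, 0], [0, -16, -8]].
Row 1: (6)·-6 + (8)·y + (-14)·z = 0
Row 2: (0)·-6 + (0)·y + (0)·z = 0
Row 3: (0)·-6 + (-16)·y + (-8)·z = 0
Solving gives y = 1, z = -2.
Check: S·(-6, 1, -2) = (-6, 1, -2) = 1·(-6, 1, -2).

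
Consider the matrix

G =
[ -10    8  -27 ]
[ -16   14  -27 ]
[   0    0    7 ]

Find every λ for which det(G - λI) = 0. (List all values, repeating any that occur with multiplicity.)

The characteristic polynomial is p(lambda) = det(lambda·I - G).
Cofactor expansion gives p(lambda) = lambda^3 - 11·lambda^2 + 16·lambda + 84.
Try lambda = -2: p(-2) = 0, so -2 is a root.
Factor out (lambda + 2): p(lambda) = (lambda + 2)·(lambda^2 - 13·lambda + 42).
The quadratic factors as (lambda - 6)·(lambda - 7).
Eigenvalues: -2, 6, 7.

-2, 6, 7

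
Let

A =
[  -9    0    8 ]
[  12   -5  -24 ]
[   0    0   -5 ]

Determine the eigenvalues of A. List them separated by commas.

Set up det(tI - A) = 0.
Expanding along the first row, p(t) = t^3 + 19t^2 + 115t + 225.
Try t = -5: p(-5) = 0, so -5 is a root.
Dividing by (t + 5) leaves t^2 + 14t + 45.
The quadratic factors as (t + 9)·(t + 5).
Eigenvalues: -9, -5, -5.

-9, -5, -5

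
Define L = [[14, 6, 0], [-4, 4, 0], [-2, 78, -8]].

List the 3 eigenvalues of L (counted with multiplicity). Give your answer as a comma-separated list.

Compute the characteristic polynomial p(t) = det(tI - L).
Cofactor expansion gives p(t) = t^3 - 10t^2 - 64t + 640.
Rational-root test: t = -8 gives p(-8) = 0.
Dividing by (t + 8) leaves t^2 - 18t + 80.
The quadratic factors as (t - 8)·(t - 10).
Eigenvalues: -8, 8, 10.

-8, 8, 10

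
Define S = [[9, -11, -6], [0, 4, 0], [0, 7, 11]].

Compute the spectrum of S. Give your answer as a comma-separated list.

4, 9, 11

Set up det(sI - S) = 0.
Expanding the 3×3 determinant: p(s) = s^3 - 24s^2 + 179s - 396.
Rational-root test: s = 11 gives p(11) = 0.
Dividing by (s - 11) leaves s^2 - 13s + 36.
The quadratic factors as (s - 4)·(s - 9).
Eigenvalues: 4, 9, 11.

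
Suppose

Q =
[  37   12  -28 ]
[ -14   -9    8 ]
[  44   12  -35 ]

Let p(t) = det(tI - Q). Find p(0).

p(0) = det(0·I − Q) = det(−Q) = (−1)^3·det(Q).
det(Q) = 63, so p(0) = -63.

-63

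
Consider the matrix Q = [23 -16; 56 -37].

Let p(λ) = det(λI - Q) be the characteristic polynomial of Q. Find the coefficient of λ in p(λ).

14

The coefficient of λ of det(λI - Q) is −trace(Q).
trace(Q) = (23) + (-37) = -14, so the coefficient is 14.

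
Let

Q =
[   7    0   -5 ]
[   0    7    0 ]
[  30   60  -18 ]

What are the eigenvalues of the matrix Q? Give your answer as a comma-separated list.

-8, -3, 7

Set up det(rI - Q) = 0.
Cofactor expansion gives p(r) = r^3 + 4r^2 - 53r - 168.
Since p(7) = 0, r = 7 is a root.
Factor out (r - 7): p(r) = (r - 7)·(r^2 + 11r + 24).
The quadratic factors as (r + 8)·(r + 3).
Eigenvalues: -8, -3, 7.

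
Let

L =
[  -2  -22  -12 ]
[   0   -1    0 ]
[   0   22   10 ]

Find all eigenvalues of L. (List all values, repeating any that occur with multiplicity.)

-2, -1, 10

Compute the characteristic polynomial p(λ) = det(λI - L).
Expanding along the first row, p(λ) = λ^3 - 7λ^2 - 28λ - 20.
Since p(10) = 0, λ = 10 is a root.
Dividing by (λ - 10) leaves λ^2 + 3λ + 2.
The quadratic factors as (λ + 2)·(λ + 1).
Eigenvalues: -2, -1, 10.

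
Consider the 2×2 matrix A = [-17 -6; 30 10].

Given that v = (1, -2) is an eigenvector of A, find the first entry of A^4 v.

625

First find the eigenvalue: Av = (-5, 10) = -5·(1, -2), so λ = -5.
Then A^4 v = λ^4·v = (-5)^4·(1, -2) = 625·(1, -2) = (625, -1250).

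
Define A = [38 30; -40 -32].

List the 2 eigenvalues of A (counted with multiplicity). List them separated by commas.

-2, 8

det(A - tI) = (38 - t)(-32 - t) - (30)·(-40) = t^2 - 6t - 16.
This factors as (t + 2)·(t - 8) = 0.
Eigenvalues: -2, 8.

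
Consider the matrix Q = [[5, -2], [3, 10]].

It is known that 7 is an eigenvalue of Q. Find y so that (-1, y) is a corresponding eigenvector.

1

We need (Q - 7I)v = 0.
Q - 7I = [[-2, -2], [3, 3]].
Row 1: (-2)·-1 + (-2)·y = 0
Row 2: (3)·-1 + (3)·y = 0
Solving gives y = 1.
Check: Q·(-1, 1) = (-7, 7) = 7·(-1, 1).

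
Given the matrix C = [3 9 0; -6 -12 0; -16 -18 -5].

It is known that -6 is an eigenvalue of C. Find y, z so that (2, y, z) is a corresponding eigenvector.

-2, -4

We need (C + 6I)v = 0.
C + 6I = [[9, 9, 0], [-6, -6, 0], [-16, -18, 1]].
Row 1: (9)·2 + (9)·y + (0)·z = 0
Row 2: (-6)·2 + (-6)·y + (0)·z = 0
Row 3: (-16)·2 + (-18)·y + (1)·z = 0
Solving gives y = -2, z = -4.
Check: C·(2, -2, -4) = (-12, 12, 24) = -6·(2, -2, -4).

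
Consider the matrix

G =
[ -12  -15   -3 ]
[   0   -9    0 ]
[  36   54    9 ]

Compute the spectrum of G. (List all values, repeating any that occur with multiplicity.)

-9, -3, 0

The characteristic polynomial is p(λ) = det(λI - G).
Expanding along the first row, p(λ) = λ^3 + 12λ^2 + 27λ.
Rational-root test: λ = 0 gives p(0) = 0.
Factor out λ: p(λ) = λ·(λ^2 + 12λ + 27).
The quadratic factors as (λ + 9)·(λ + 3).
Eigenvalues: -9, -3, 0.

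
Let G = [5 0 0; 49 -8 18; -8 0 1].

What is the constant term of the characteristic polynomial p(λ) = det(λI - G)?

40

p(0) = det(0·I − G) = det(−G) = (−1)^3·det(G).
det(G) = -40, so p(0) = 40.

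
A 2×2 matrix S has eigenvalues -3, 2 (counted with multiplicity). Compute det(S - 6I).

36

If S has eigenvalues -3, 2, then S - 6I has eigenvalues -9, -4.
det(S - 6I) = (-9) · (-4) = 36.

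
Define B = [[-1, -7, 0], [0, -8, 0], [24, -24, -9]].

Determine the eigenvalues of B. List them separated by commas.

-9, -8, -1

The characteristic polynomial is p(μ) = det(μI - B).
Cofactor expansion gives p(μ) = μ^3 + 18μ^2 + 89μ + 72.
Rational-root test: μ = -1 gives p(-1) = 0.
Factor out (μ + 1): p(μ) = (μ + 1)·(μ^2 + 17μ + 72).
The quadratic factors as (μ + 9)·(μ + 8).
Eigenvalues: -9, -8, -1.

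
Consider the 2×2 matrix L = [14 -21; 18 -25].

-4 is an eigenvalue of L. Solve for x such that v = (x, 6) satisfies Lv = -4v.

We need (L + 4I)v = 0.
L + 4I = [[18, -21], [18, -21]].
Row 1: (18)·x + (-21)·6 = 0
Row 2: (18)·x + (-21)·6 = 0
Solving gives x = 7.
Check: L·(7, 6) = (-28, -24) = -4·(7, 6).

7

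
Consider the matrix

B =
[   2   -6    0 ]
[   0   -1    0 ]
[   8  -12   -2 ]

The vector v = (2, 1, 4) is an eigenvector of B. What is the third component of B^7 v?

First find the eigenvalue: Bv = (-2, -1, -4) = -1·(2, 1, 4), so λ = -1.
Then B^7 v = λ^7·v = (-1)^7·(2, 1, 4) = -1·(2, 1, 4) = (-2, -1, -4).

-4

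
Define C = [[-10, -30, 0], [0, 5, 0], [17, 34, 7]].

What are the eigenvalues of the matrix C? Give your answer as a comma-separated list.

-10, 5, 7

Compute the characteristic polynomial p(μ) = det(μI - C).
Cofactor expansion gives p(μ) = μ^3 - 2μ^2 - 85μ + 350.
Try μ = 5: p(5) = 0, so 5 is a root.
Factor out (μ - 5): p(μ) = (μ - 5)·(μ^2 + 3μ - 70).
The quadratic factors as (μ + 10)·(μ - 7).
Eigenvalues: -10, 5, 7.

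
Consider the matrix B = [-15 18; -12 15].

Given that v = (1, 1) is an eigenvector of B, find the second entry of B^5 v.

243

First find the eigenvalue: Bv = (3, 3) = 3·(1, 1), so λ = 3.
Then B^5 v = λ^5·v = 3^5·(1, 1) = 243·(1, 1) = (243, 243).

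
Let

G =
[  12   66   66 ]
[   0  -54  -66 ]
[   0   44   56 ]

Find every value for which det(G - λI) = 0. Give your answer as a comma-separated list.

-10, 12, 12

Compute the characteristic polynomial p(t) = det(tI - G).
Cofactor expansion gives p(t) = t^3 - 14t^2 - 96t + 1440.
Since p(12) = 0, t = 12 is a root.
Dividing by (t - 12) leaves t^2 - 2t - 120.
The quadratic factors as (t + 10)·(t - 12).
Eigenvalues: -10, 12, 12.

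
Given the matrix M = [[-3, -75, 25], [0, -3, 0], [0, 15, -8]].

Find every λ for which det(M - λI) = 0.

-8, -3, -3

Compute the characteristic polynomial p(t) = det(tI - M).
Cofactor expansion gives p(t) = t^3 + 14t^2 + 57t + 72.
Try t = -3: p(-3) = 0, so -3 is a root.
Dividing by (t + 3) leaves t^2 + 11t + 24.
The quadratic factors as (t + 8)·(t + 3).
Eigenvalues: -8, -3, -3.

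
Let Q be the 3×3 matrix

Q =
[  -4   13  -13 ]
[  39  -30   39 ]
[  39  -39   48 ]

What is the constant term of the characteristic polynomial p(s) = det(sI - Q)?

324

p(0) = det(0·I − Q) = det(−Q) = (−1)^3·det(Q).
det(Q) = -324, so p(0) = 324.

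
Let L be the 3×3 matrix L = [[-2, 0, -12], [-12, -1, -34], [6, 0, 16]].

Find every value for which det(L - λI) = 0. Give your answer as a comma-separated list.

-1, 4, 10

Compute the characteristic polynomial p(λ) = det(λI - L).
Expanding along the first row, p(λ) = λ^3 - 13λ^2 + 26λ + 40.
Rational-root test: λ = 10 gives p(10) = 0.
Factor out (λ - 10): p(λ) = (λ - 10)·(λ^2 - 3λ - 4).
The quadratic factors as (λ + 1)·(λ - 4).
Eigenvalues: -1, 4, 10.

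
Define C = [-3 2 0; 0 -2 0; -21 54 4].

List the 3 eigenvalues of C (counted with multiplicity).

-3, -2, 4

The characteristic polynomial is p(λ) = det(λI - C).
Expanding the 3×3 determinant: p(λ) = λ^3 + λ^2 - 14λ - 24.
Try λ = -2: p(-2) = 0, so -2 is a root.
Factor out (λ + 2): p(λ) = (λ + 2)·(λ^2 - λ - 12).
The quadratic factors as (λ + 3)·(λ - 4).
Eigenvalues: -3, -2, 4.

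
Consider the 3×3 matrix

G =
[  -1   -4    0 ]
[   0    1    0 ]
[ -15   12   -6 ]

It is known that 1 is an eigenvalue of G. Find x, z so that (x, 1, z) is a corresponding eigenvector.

-2, 6

We need (G - 1I)v = 0.
G - 1I = [[-2, -4, 0], [0, 0, 0], [-15, 12, -7]].
Row 1: (-2)·x + (-4)·1 + (0)·z = 0
Row 2: (0)·x + (0)·1 + (0)·z = 0
Row 3: (-15)·x + (12)·1 + (-7)·z = 0
Solving gives x = -2, z = 6.
Check: G·(-2, 1, 6) = (-2, 1, 6) = 1·(-2, 1, 6).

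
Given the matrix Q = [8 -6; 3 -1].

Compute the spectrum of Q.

det(Q - μI) = (8 - μ)(-1 - μ) - (-6)·(3) = μ^2 - 7μ + 10.
This factors as (μ - 2)·(μ - 5) = 0.
Eigenvalues: 2, 5.

2, 5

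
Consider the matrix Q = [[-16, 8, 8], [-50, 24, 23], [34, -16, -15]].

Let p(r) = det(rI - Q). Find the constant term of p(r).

p(r) = r^3 + 7r^2 - 8r.
The constant term is 0.

0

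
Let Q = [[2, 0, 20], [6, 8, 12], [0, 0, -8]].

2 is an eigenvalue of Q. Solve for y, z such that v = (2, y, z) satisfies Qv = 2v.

We need (Q - 2I)v = 0.
Q - 2I = [[0, 0, 20], [6, 6, 12], [0, 0, -10]].
Row 1: (0)·2 + (0)·y + (20)·z = 0
Row 2: (6)·2 + (6)·y + (12)·z = 0
Row 3: (0)·2 + (0)·y + (-10)·z = 0
Solving gives y = -2, z = 0.
Check: Q·(2, -2, 0) = (4, -4, 0) = 2·(2, -2, 0).

-2, 0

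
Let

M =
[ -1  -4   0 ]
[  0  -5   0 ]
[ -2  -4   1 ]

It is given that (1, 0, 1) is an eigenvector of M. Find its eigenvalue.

-1

Compute Mv: M·(1, 0, 1) = (-1, 0, -1).
Since Mv = λv, compare component 1: -1 = λ·1, so λ = -1.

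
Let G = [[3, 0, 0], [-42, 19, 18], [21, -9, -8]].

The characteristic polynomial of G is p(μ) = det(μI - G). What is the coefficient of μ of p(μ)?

p(μ) = μ^3 - 14μ^2 + 43μ - 30.
The coefficient of μ is 43.

43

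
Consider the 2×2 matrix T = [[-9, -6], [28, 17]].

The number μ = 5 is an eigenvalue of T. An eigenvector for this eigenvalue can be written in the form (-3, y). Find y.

7

We need (T - 5I)v = 0.
T - 5I = [[-14, -6], [28, 12]].
Row 1: (-14)·-3 + (-6)·y = 0
Row 2: (28)·-3 + (12)·y = 0
Solving gives y = 7.
Check: T·(-3, 7) = (-15, 35) = 5·(-3, 7).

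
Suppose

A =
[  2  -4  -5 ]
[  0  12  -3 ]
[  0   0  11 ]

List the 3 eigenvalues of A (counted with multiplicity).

A is upper triangular, so its eigenvalues are the diagonal entries.
Diagonal: 2, 12, 11.

2, 11, 12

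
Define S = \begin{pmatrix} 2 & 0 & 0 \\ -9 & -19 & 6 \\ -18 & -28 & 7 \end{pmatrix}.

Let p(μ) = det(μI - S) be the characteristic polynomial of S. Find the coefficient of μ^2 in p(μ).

10

The coefficient of μ^2 of det(μI - S) is −trace(S).
trace(S) = (2) + (-19) + (7) = -10, so the coefficient is 10.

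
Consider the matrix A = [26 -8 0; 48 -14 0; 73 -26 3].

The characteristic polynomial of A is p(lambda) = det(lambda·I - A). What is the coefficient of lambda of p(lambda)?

56

p(lambda) = lambda^3 - 15·lambda^2 + 56·lambda - 60.
The coefficient of lambda is 56.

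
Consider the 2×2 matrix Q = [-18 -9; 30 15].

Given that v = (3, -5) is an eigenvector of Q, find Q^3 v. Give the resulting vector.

(-81, 135)

First find the eigenvalue: Qv = (-9, 15) = -3·(3, -5), so λ = -3.
Then Q^3 v = λ^3·v = (-3)^3·(3, -5) = -27·(3, -5) = (-81, 135).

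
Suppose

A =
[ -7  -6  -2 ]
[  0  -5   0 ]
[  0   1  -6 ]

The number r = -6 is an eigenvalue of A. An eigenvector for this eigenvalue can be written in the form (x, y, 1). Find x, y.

-2, 0

We need (A + 6I)v = 0.
A + 6I = [[-1, -6, -2], [0, 1, 0], [0, 1, 0]].
Row 1: (-1)·x + (-6)·y + (-2)·1 = 0
Row 2: (0)·x + (1)·y + (0)·1 = 0
Row 3: (0)·x + (1)·y + (0)·1 = 0
Solving gives x = -2, y = 0.
Check: A·(-2, 0, 1) = (12, 0, -6) = -6·(-2, 0, 1).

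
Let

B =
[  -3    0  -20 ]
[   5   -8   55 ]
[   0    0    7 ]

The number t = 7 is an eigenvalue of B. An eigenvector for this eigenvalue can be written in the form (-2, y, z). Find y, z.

3, 1

We need (B - 7I)v = 0.
B - 7I = [[-10, 0, -20], [5, -15, 55], [0, 0, 0]].
Row 1: (-10)·-2 + (0)·y + (-20)·z = 0
Row 2: (5)·-2 + (-15)·y + (55)·z = 0
Row 3: (0)·-2 + (0)·y + (0)·z = 0
Solving gives y = 3, z = 1.
Check: B·(-2, 3, 1) = (-14, 21, 7) = 7·(-2, 3, 1).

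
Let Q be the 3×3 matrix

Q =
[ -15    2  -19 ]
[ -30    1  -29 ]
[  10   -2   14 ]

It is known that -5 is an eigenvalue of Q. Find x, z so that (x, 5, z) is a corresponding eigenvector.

1, 0

We need (Q + 5I)v = 0.
Q + 5I = [[-10, 2, -19], [-30, 6, -29], [10, -2, 19]].
Row 1: (-10)·x + (2)·5 + (-19)·z = 0
Row 2: (-30)·x + (6)·5 + (-29)·z = 0
Row 3: (10)·x + (-2)·5 + (19)·z = 0
Solving gives x = 1, z = 0.
Check: Q·(1, 5, 0) = (-5, -25, 0) = -5·(1, 5, 0).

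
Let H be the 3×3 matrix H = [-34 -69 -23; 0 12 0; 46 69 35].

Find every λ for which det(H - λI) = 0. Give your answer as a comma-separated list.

-11, 12, 12

The characteristic polynomial is p(t) = det(tI - H).
Cofactor expansion gives p(t) = t^3 - 13t^2 - 120t + 1584.
Rational-root test: t = 12 gives p(12) = 0.
Dividing by (t - 12) leaves t^2 - t - 132.
The quadratic factors as (t + 11)·(t - 12).
Eigenvalues: -11, 12, 12.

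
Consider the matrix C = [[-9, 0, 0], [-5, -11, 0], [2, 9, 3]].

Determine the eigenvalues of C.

-11, -9, 3

C is lower triangular, so its eigenvalues are the diagonal entries.
Diagonal: -9, -11, 3.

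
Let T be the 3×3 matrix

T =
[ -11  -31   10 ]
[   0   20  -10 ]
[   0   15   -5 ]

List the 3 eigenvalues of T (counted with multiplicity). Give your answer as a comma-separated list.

-11, 5, 10

The characteristic polynomial is p(μ) = det(μI - T).
Expanding along the first row, p(μ) = μ^3 - 4μ^2 - 115μ + 550.
Rational-root test: μ = 5 gives p(5) = 0.
Factor out (μ - 5): p(μ) = (μ - 5)·(μ^2 + μ - 110).
The quadratic factors as (μ + 11)·(μ - 10).
Eigenvalues: -11, 5, 10.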